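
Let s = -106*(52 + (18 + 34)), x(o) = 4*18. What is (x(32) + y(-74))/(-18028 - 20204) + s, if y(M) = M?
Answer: -210734783/19116 ≈ -11024.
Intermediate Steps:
x(o) = 72
s = -11024 (s = -106*(52 + 52) = -106*104 = -11024)
(x(32) + y(-74))/(-18028 - 20204) + s = (72 - 74)/(-18028 - 20204) - 11024 = -2/(-38232) - 11024 = -2*(-1/38232) - 11024 = 1/19116 - 11024 = -210734783/19116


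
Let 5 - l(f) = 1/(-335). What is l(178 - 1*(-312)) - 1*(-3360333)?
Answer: 1125713231/335 ≈ 3.3603e+6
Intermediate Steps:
l(f) = 1676/335 (l(f) = 5 - 1/(-335) = 5 - 1*(-1/335) = 5 + 1/335 = 1676/335)
l(178 - 1*(-312)) - 1*(-3360333) = 1676/335 - 1*(-3360333) = 1676/335 + 3360333 = 1125713231/335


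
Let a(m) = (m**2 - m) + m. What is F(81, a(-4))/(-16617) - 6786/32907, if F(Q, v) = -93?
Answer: -12189179/60757291 ≈ -0.20062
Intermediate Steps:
a(m) = m**2
F(81, a(-4))/(-16617) - 6786/32907 = -93/(-16617) - 6786/32907 = -93*(-1/16617) - 6786*1/32907 = 31/5539 - 2262/10969 = -12189179/60757291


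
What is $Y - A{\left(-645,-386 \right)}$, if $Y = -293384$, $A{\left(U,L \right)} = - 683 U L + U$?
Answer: $169753771$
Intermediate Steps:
$A{\left(U,L \right)} = U - 683 L U$ ($A{\left(U,L \right)} = - 683 L U + U = U - 683 L U$)
$Y - A{\left(-645,-386 \right)} = -293384 - - 645 \left(1 - -263638\right) = -293384 - - 645 \left(1 + 263638\right) = -293384 - \left(-645\right) 263639 = -293384 - -170047155 = -293384 + 170047155 = 169753771$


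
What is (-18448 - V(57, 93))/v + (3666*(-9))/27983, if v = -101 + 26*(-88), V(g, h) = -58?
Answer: 435784704/66851387 ≈ 6.5187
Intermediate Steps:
v = -2389 (v = -101 - 2288 = -2389)
(-18448 - V(57, 93))/v + (3666*(-9))/27983 = (-18448 - 1*(-58))/(-2389) + (3666*(-9))/27983 = (-18448 + 58)*(-1/2389) - 32994*1/27983 = -18390*(-1/2389) - 32994/27983 = 18390/2389 - 32994/27983 = 435784704/66851387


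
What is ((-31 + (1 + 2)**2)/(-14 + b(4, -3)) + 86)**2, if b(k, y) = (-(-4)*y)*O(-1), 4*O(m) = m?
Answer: 7744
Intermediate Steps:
O(m) = m/4
b(k, y) = -y (b(k, y) = (-(-4)*y)*((1/4)*(-1)) = (4*y)*(-1/4) = -y)
((-31 + (1 + 2)**2)/(-14 + b(4, -3)) + 86)**2 = ((-31 + (1 + 2)**2)/(-14 - 1*(-3)) + 86)**2 = ((-31 + 3**2)/(-14 + 3) + 86)**2 = ((-31 + 9)/(-11) + 86)**2 = (-22*(-1/11) + 86)**2 = (2 + 86)**2 = 88**2 = 7744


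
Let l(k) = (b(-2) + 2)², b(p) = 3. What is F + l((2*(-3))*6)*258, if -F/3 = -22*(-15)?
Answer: 5460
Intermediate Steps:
l(k) = 25 (l(k) = (3 + 2)² = 5² = 25)
F = -990 (F = -(-66)*(-15) = -3*330 = -990)
F + l((2*(-3))*6)*258 = -990 + 25*258 = -990 + 6450 = 5460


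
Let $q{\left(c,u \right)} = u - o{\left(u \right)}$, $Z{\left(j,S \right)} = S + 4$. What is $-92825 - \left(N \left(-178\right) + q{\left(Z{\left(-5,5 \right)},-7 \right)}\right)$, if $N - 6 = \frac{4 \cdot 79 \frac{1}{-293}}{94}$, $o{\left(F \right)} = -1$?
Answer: $- \frac{1263531145}{13771} \approx -91753.0$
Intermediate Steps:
$Z{\left(j,S \right)} = 4 + S$
$q{\left(c,u \right)} = 1 + u$ ($q{\left(c,u \right)} = u - -1 = u + 1 = 1 + u$)
$N = \frac{82468}{13771}$ ($N = 6 + \frac{4 \cdot 79 \frac{1}{-293}}{94} = 6 + 316 \left(- \frac{1}{293}\right) \frac{1}{94} = 6 - \frac{158}{13771} = \frac{82468}{13771} \approx 5.9885$)
$-92825 - \left(N \left(-178\right) + q{\left(Z{\left(-5,5 \right)},-7 \right)}\right) = -92825 - \left(\frac{82468}{13771} \left(-178\right) + \left(1 - 7\right)\right) = -92825 - \left(- \frac{14679304}{13771} - 6\right) = -92825 - - \frac{14761930}{13771} = -92825 + \frac{14761930}{13771} = - \frac{1263531145}{13771}$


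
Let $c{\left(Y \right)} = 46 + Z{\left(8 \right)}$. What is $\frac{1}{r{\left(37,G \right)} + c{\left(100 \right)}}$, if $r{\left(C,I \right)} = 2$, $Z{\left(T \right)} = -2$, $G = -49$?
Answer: $\frac{1}{46} \approx 0.021739$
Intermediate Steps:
$c{\left(Y \right)} = 44$ ($c{\left(Y \right)} = 46 - 2 = 44$)
$\frac{1}{r{\left(37,G \right)} + c{\left(100 \right)}} = \frac{1}{2 + 44} = \frac{1}{46}$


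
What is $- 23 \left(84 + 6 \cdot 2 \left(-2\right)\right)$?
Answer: $-1380$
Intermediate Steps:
$- 23 \left(84 + 6 \cdot 2 \left(-2\right)\right) = - 23 \left(84 + 12 \left(-2\right)\right) = - 23 \left(84 - 24\right) = \left(-23\right) 60 = -1380$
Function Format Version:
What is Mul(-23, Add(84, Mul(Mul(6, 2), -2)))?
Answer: -1380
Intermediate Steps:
Mul(-23, Add(84, Mul(Mul(6, 2), -2))) = Mul(-23, Add(84, Mul(12, -2))) = Mul(-23, Add(84, -24)) = Mul(-23, 60) = -1380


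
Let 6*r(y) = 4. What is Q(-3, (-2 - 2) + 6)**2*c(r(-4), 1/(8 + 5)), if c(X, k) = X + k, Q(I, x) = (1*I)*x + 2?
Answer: 464/39 ≈ 11.897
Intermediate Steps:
r(y) = 2/3 (r(y) = (1/6)*4 = 2/3)
Q(I, x) = 2 + I*x (Q(I, x) = I*x + 2 = 2 + I*x)
Q(-3, (-2 - 2) + 6)**2*c(r(-4), 1/(8 + 5)) = (2 - 3*((-2 - 2) + 6))**2*(2/3 + 1/(8 + 5)) = (2 - 3*(-4 + 6))**2*(2/3 + 1/13) = (2 - 3*2)**2*(2/3 + 1/13) = (2 - 6)**2*(29/39) = (-4)**2*(29/39) = 16*(29/39) = 464/39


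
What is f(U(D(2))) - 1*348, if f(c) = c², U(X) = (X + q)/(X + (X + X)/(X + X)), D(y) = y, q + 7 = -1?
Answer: -344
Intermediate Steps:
q = -8 (q = -7 - 1 = -8)
U(X) = (-8 + X)/(1 + X) (U(X) = (X - 8)/(X + (X + X)/(X + X)) = (-8 + X)/(X + (2*X)/((2*X))) = (-8 + X)/(X + (2*X)*(1/(2*X))) = (-8 + X)/(X + 1) = (-8 + X)/(1 + X))
f(U(D(2))) - 1*348 = ((-8 + 2)/(1 + 2))² - 1*348 = (-6/3)² - 348 = ((⅓)*(-6))² - 348 = (-2)² - 348 = 4 - 348 = -344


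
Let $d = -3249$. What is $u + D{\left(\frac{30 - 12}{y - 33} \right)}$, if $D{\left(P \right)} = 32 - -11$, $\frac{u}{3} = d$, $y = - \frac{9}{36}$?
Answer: $-9704$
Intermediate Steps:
$y = - \frac{1}{4}$ ($y = \left(-9\right) \frac{1}{36} = - \frac{1}{4} \approx -0.25$)
$u = -9747$ ($u = 3 \left(-3249\right) = -9747$)
$D{\left(P \right)} = 43$ ($D{\left(P \right)} = 32 + 11 = 43$)
$u + D{\left(\frac{30 - 12}{y - 33} \right)} = -9747 + 43 = -9704$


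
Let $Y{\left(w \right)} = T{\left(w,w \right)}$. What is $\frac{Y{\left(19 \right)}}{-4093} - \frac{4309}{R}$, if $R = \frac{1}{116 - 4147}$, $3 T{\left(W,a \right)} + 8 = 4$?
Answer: $\frac{213281060545}{12279} \approx 1.737 \cdot 10^{7}$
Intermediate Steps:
$T{\left(W,a \right)} = - \frac{4}{3}$ ($T{\left(W,a \right)} = - \frac{8}{3} + \frac{1}{3} \cdot 4 = - \frac{8}{3} + \frac{4}{3} = - \frac{4}{3}$)
$R = - \frac{1}{4031}$ ($R = \frac{1}{-4031} = - \frac{1}{4031} \approx -0.00024808$)
$Y{\left(w \right)} = - \frac{4}{3}$
$\frac{Y{\left(19 \right)}}{-4093} - \frac{4309}{R} = - \frac{4}{3 \left(-4093\right)} - \frac{4309}{- \frac{1}{4031}} = \left(- \frac{4}{3}\right) \left(- \frac{1}{4093}\right) - -17369579 = \frac{4}{12279} + 17369579 = \frac{213281060545}{12279}$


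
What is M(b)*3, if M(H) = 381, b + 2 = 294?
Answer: 1143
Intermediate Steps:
b = 292 (b = -2 + 294 = 292)
M(b)*3 = 381*3 = 1143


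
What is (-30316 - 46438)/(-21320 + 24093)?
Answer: -76754/2773 ≈ -27.679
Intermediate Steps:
(-30316 - 46438)/(-21320 + 24093) = -76754/2773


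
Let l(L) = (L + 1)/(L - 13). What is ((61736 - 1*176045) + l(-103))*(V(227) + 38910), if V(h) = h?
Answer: -259473261327/58 ≈ -4.4737e+9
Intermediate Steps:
l(L) = (1 + L)/(-13 + L)
((61736 - 1*176045) + l(-103))*(V(227) + 38910) = ((61736 - 1*176045) + (1 - 103)/(-13 - 103))*(227 + 38910) = ((61736 - 176045) - 102/(-116))*39137 = (-114309 - 1/116*(-102))*39137 = (-114309 + 51/58)*39137 = -6629871/58*39137 = -259473261327/58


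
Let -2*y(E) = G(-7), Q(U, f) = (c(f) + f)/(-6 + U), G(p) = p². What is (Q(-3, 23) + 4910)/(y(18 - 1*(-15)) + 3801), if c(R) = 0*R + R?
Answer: 88288/67977 ≈ 1.2988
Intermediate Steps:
c(R) = R (c(R) = 0 + R = R)
Q(U, f) = 2*f/(-6 + U) (Q(U, f) = (f + f)/(-6 + U) = (2*f)/(-6 + U) = 2*f/(-6 + U))
y(E) = -49/2 (y(E) = -½*(-7)² = -½*49 = -49/2)
(Q(-3, 23) + 4910)/(y(18 - 1*(-15)) + 3801) = (2*23/(-6 - 3) + 4910)/(-49/2 + 3801) = (2*23/(-9) + 4910)/(7553/2) = (2*23*(-⅑) + 4910)*(2/7553) = (-46/9 + 4910)*(2/7553) = (44144/9)*(2/7553) = 88288/67977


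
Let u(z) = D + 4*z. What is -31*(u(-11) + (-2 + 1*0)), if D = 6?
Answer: 1240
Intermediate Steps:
u(z) = 6 + 4*z
-31*(u(-11) + (-2 + 1*0)) = -31*((6 + 4*(-11)) + (-2 + 1*0)) = -31*((6 - 44) + (-2 + 0)) = -31*(-38 - 2) = -31*(-40) = 1240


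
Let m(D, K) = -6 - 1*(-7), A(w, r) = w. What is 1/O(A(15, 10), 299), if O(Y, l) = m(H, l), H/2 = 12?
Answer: 1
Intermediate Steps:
H = 24 (H = 2*12 = 24)
m(D, K) = 1 (m(D, K) = -6 + 7 = 1)
O(Y, l) = 1
1/O(A(15, 10), 299) = 1/1 = 1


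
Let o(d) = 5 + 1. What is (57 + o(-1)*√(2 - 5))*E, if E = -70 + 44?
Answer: -1482 - 156*I*√3 ≈ -1482.0 - 270.2*I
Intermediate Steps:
o(d) = 6
E = -26
(57 + o(-1)*√(2 - 5))*E = (57 + 6*√(2 - 5))*(-26) = (57 + 6*√(-3))*(-26) = (57 + 6*(I*√3))*(-26) = (57 + 6*I*√3)*(-26) = -1482 - 156*I*√3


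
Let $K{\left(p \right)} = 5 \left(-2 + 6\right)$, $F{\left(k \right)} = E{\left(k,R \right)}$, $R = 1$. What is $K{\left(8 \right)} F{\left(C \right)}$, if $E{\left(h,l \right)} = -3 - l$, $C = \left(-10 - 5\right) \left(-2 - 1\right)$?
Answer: $-80$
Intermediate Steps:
$C = 45$ ($C = \left(-15\right) \left(-3\right) = 45$)
$F{\left(k \right)} = -4$ ($F{\left(k \right)} = -3 - 1 = -4$)
$K{\left(p \right)} = 20$ ($K{\left(p \right)} = 5 \cdot 4 = 20$)
$K{\left(8 \right)} F{\left(C \right)} = 20 \left(-4\right) = -80$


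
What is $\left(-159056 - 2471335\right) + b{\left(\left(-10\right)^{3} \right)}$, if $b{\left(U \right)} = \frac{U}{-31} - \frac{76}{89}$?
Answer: $- \frac{7257162125}{2759} \approx -2.6304 \cdot 10^{6}$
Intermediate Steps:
$b{\left(U \right)} = - \frac{76}{89} - \frac{U}{31}$ ($b{\left(U \right)} = U \left(- \frac{1}{31}\right) - \frac{76}{89} = - \frac{U}{31} - \frac{76}{89} = - \frac{76}{89} - \frac{U}{31}$)
$\left(-159056 - 2471335\right) + b{\left(\left(-10\right)^{3} \right)} = \left(-159056 - 2471335\right) - \left(\frac{76}{89} + \frac{\left(-10\right)^{3}}{31}\right) = -2630391 - - \frac{86644}{2759} = -2630391 + \left(- \frac{76}{89} + \frac{1000}{31}\right) = -2630391 + \frac{86644}{2759} = - \frac{7257162125}{2759}$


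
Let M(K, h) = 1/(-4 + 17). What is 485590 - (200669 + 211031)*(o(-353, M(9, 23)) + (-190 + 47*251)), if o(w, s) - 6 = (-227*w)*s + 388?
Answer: -97214172130/13 ≈ -7.4780e+9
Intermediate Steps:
M(K, h) = 1/13
o(w, s) = 394 - 227*s*w (o(w, s) = 6 + ((-227*w)*s + 388) = 6 + (-227*s*w + 388) = 6 + (388 - 227*s*w) = 394 - 227*s*w)
485590 - (200669 + 211031)*(o(-353, M(9, 23)) + (-190 + 47*251)) = 485590 - (200669 + 211031)*((394 - 227*1/13*(-353)) + (-190 + 47*251)) = 485590 - 411700*((394 + 80131/13) + (-190 + 11797)) = 485590 - 411700*(85253/13 + 11607) = 485590 - 411700*236144/13 = 485590 - 1*97220484800/13 = 485590 - 97220484800/13 = -97214172130/13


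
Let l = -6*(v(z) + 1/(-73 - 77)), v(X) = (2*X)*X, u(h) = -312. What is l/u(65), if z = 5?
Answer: 7499/7800 ≈ 0.96141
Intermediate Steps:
v(X) = 2*X²
l = -7499/25 (l = -6*(2*5² + 1/(-73 - 77)) = -6*(2*25 + 1/(-150)) = -6*(50 - 1/150) = -6*7499/150 = -7499/25 ≈ -299.96)
l/u(65) = -7499/25/(-312) = -7499/25*(-1/312) = 7499/7800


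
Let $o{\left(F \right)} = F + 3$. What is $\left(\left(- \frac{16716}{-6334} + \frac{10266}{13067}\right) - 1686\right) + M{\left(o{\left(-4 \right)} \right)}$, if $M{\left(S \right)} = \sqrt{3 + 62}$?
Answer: $- \frac{69630330246}{41383189} + \sqrt{65} \approx -1674.5$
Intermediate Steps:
$o{\left(F \right)} = 3 + F$
$M{\left(S \right)} = \sqrt{65}$
$\left(\left(- \frac{16716}{-6334} + \frac{10266}{13067}\right) - 1686\right) + M{\left(o{\left(-4 \right)} \right)} = \left(\left(- \frac{16716}{-6334} + \frac{10266}{13067}\right) - 1686\right) + \sqrt{65} = \left(\left(\left(-16716\right) \left(- \frac{1}{6334}\right) + 10266 \cdot \frac{1}{13067}\right) - 1686\right) + \sqrt{65} = \left(\left(\frac{8358}{3167} + \frac{10266}{13067}\right) - 1686\right) + \sqrt{65} = \left(\frac{141726408}{41383189} - 1686\right) + \sqrt{65} = - \frac{69630330246}{41383189} + \sqrt{65}$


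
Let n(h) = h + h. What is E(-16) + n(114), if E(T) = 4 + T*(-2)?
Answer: 264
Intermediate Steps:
E(T) = 4 - 2*T
n(h) = 2*h
E(-16) + n(114) = (4 - 2*(-16)) + 2*114 = (4 + 32) + 228 = 36 + 228 = 264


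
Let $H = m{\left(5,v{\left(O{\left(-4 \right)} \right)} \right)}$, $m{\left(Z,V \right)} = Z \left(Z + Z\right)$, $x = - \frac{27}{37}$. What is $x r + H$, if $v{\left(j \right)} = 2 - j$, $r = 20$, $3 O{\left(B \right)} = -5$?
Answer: $\frac{1310}{37} \approx 35.405$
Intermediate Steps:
$O{\left(B \right)} = - \frac{5}{3}$ ($O{\left(B \right)} = \frac{1}{3} \left(-5\right) = - \frac{5}{3}$)
$x = - \frac{27}{37}$ ($x = \left(-27\right) \frac{1}{37} = - \frac{27}{37} \approx -0.72973$)
$m{\left(Z,V \right)} = 2 Z^{2}$ ($m{\left(Z,V \right)} = Z 2 Z = 2 Z^{2}$)
$H = 50$ ($H = 2 \cdot 5^{2} = 2 \cdot 25 = 50$)
$x r + H = \left(- \frac{27}{37}\right) 20 + 50 = - \frac{540}{37} + 50 = \frac{1310}{37}$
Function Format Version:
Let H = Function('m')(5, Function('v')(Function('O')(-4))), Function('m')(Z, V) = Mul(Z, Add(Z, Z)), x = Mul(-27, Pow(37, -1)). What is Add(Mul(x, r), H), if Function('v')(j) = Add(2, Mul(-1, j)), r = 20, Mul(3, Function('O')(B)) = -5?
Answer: Rational(1310, 37) ≈ 35.405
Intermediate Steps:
Function('O')(B) = Rational(-5, 3) (Function('O')(B) = Mul(Rational(1, 3), -5) = Rational(-5, 3))
x = Rational(-27, 37) (x = Mul(-27, Rational(1, 37)) = Rational(-27, 37) ≈ -0.72973)
Function('m')(Z, V) = Mul(2, Pow(Z, 2)) (Function('m')(Z, V) = Mul(Z, Mul(2, Z)) = Mul(2, Pow(Z, 2)))
H = 50 (H = Mul(2, Pow(5, 2)) = Mul(2, 25) = 50)
Add(Mul(x, r), H) = Add(Mul(Rational(-27, 37), 20), 50) = Add(Rational(-540, 37), 50) = Rational(1310, 37)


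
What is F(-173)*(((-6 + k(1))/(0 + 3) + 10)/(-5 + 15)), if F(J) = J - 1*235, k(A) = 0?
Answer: -1632/5 ≈ -326.40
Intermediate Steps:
F(J) = -235 + J (F(J) = J - 235 = -235 + J)
F(-173)*(((-6 + k(1))/(0 + 3) + 10)/(-5 + 15)) = (-235 - 173)*(((-6 + 0)/(0 + 3) + 10)/(-5 + 15)) = -408*(-6/3 + 10)/10 = -408*(-6*⅓ + 10)/10 = -408*(-2 + 10)/10 = -3264/10 = -408*⅘ = -1632/5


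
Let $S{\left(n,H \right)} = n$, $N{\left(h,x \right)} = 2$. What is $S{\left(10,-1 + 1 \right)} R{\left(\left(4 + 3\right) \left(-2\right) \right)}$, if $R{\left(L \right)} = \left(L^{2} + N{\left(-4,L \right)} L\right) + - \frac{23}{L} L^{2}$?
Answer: $4900$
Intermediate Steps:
$R{\left(L \right)} = L^{2} - 21 L$ ($R{\left(L \right)} = \left(L^{2} + 2 L\right) + - \frac{23}{L} L^{2} = \left(L^{2} + 2 L\right) - 23 L = L^{2} - 21 L$)
$S{\left(10,-1 + 1 \right)} R{\left(\left(4 + 3\right) \left(-2\right) \right)} = 10 \left(4 + 3\right) \left(-2\right) \left(-21 + \left(4 + 3\right) \left(-2\right)\right) = 10 \cdot 7 \left(-2\right) \left(-21 + 7 \left(-2\right)\right) = 10 \left(- 14 \left(-21 - 14\right)\right) = 10 \left(\left(-14\right) \left(-35\right)\right) = 10 \cdot 490 = 4900$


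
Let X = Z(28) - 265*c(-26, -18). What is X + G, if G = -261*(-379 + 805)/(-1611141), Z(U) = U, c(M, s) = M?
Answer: 3715328208/537047 ≈ 6918.1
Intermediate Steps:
X = 6918 (X = 28 - 265*(-26) = 28 + 6890 = 6918)
G = 37062/537047 (G = -261*426*(-1/1611141) = -111186*(-1/1611141) = 37062/537047 ≈ 0.069011)
X + G = 6918 + 37062/537047 = 3715328208/537047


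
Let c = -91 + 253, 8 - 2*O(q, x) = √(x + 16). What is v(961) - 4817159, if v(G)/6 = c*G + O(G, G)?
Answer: -3883043 - 3*√977 ≈ -3.8831e+6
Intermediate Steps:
O(q, x) = 4 - √(16 + x)/2 (O(q, x) = 4 - √(x + 16)/2 = 4 - √(16 + x)/2)
c = 162
v(G) = 24 - 3*√(16 + G) + 972*G (v(G) = 6*(162*G + (4 - √(16 + G)/2)) = 6*(4 + 162*G - √(16 + G)/2) = 24 - 3*√(16 + G) + 972*G)
v(961) - 4817159 = (24 - 3*√(16 + 961) + 972*961) - 4817159 = (24 - 3*√977 + 934092) - 4817159 = (934116 - 3*√977) - 4817159 = -3883043 - 3*√977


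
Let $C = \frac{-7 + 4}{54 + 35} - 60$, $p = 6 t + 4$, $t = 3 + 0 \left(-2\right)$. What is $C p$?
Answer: $- \frac{117546}{89} \approx -1320.7$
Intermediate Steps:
$t = 3$ ($t = 3 + 0 = 3$)
$p = 22$ ($p = 6 \cdot 3 + 4 = 18 + 4 = 22$)
$C = - \frac{5343}{89}$ ($C = - \frac{3}{89} - 60 = - \frac{5343}{89} \approx -60.034$)
$C p = \left(- \frac{5343}{89}\right) 22 = - \frac{117546}{89}$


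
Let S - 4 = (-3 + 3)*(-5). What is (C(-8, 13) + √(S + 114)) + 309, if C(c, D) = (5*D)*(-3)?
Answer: 114 + √118 ≈ 124.86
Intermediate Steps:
S = 4 (S = 4 + (-3 + 3)*(-5) = 4 + 0*(-5) = 4 + 0 = 4)
C(c, D) = -15*D
(C(-8, 13) + √(S + 114)) + 309 = (-15*13 + √(4 + 114)) + 309 = (-195 + √118) + 309 = 114 + √118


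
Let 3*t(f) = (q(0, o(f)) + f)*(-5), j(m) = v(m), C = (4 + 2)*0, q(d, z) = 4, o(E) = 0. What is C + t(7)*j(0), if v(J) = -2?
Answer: 110/3 ≈ 36.667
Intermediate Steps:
C = 0 (C = 6*0 = 0)
j(m) = -2
t(f) = -20/3 - 5*f/3 (t(f) = ((4 + f)*(-5))/3 = (-20 - 5*f)/3 = -20/3 - 5*f/3)
C + t(7)*j(0) = 0 + (-20/3 - 5/3*7)*(-2) = 0 + (-20/3 - 35/3)*(-2) = 0 - 55/3*(-2) = 0 + 110/3 = 110/3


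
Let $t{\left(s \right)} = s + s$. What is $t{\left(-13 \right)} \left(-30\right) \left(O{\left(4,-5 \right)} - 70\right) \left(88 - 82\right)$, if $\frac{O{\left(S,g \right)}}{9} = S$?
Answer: $-159120$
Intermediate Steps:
$t{\left(s \right)} = 2 s$
$O{\left(S,g \right)} = 9 S$
$t{\left(-13 \right)} \left(-30\right) \left(O{\left(4,-5 \right)} - 70\right) \left(88 - 82\right) = 2 \left(-13\right) \left(-30\right) \left(9 \cdot 4 - 70\right) \left(88 - 82\right) = \left(-26\right) \left(-30\right) \left(36 - 70\right) 6 = 780 \left(\left(-34\right) 6\right) = 780 \left(-204\right) = -159120$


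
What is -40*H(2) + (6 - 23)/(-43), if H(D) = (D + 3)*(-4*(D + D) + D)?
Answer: 120417/43 ≈ 2800.4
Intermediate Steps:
H(D) = -7*D*(3 + D) (H(D) = (3 + D)*(-8*D + D) = (3 + D)*(-7*D) = -7*D*(3 + D))
-40*H(2) + (6 - 23)/(-43) = -(-280)*2*(3 + 2) + (6 - 23)/(-43) = -(-280)*2*5 - 17*(-1/43) = -40*(-70) + 17/43 = 2800 + 17/43 = 120417/43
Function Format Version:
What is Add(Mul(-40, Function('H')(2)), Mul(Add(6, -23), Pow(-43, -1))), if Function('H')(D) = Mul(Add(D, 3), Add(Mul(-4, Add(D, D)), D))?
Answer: Rational(120417, 43) ≈ 2800.4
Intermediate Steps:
Function('H')(D) = Mul(-7, D, Add(3, D)) (Function('H')(D) = Mul(Add(3, D), Add(Mul(-4, Mul(2, D)), D)) = Mul(Add(3, D), Add(Mul(-8, D), D)) = Mul(Add(3, D), Mul(-7, D)) = Mul(-7, D, Add(3, D)))
Add(Mul(-40, Function('H')(2)), Mul(Add(6, -23), Pow(-43, -1))) = Add(Mul(-40, Mul(-7, 2, Add(3, 2))), Mul(Add(6, -23), Pow(-43, -1))) = Add(Mul(-40, Mul(-7, 2, 5)), Mul(-17, Rational(-1, 43))) = Add(Mul(-40, -70), Rational(17, 43)) = Add(2800, Rational(17, 43)) = Rational(120417, 43)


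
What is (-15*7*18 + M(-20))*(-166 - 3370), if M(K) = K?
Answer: 6753760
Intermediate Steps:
(-15*7*18 + M(-20))*(-166 - 3370) = (-15*7*18 - 20)*(-166 - 3370) = (-105*18 - 20)*(-3536) = (-1890 - 20)*(-3536) = -1910*(-3536) = 6753760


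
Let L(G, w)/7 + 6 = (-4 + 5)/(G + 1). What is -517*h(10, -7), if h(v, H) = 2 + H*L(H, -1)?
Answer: -943525/6 ≈ -1.5725e+5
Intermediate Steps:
L(G, w) = -42 + 7/(1 + G) (L(G, w) = -42 + 7*((-4 + 5)/(G + 1)) = -42 + 7*(1/(1 + G)) = -42 + 7/(1 + G))
h(v, H) = 2 + 7*H*(-5 - 6*H)/(1 + H) (h(v, H) = 2 + H*(7*(-5 - 6*H)/(1 + H)) = 2 + 7*H*(-5 - 6*H)/(1 + H))
-517*h(10, -7) = -517*(2 - 42*(-7)² - 33*(-7))/(1 - 7) = -517*(2 - 42*49 + 231)/(-6) = -(-517)*(2 - 2058 + 231)/6 = -(-517)*(-1825)/6 = -517*1825/6 = -943525/6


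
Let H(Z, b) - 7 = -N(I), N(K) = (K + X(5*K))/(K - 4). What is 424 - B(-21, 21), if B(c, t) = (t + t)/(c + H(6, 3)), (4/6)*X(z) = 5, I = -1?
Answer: 54268/127 ≈ 427.31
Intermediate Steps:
X(z) = 15/2 (X(z) = (3/2)*5 = 15/2)
N(K) = (15/2 + K)/(-4 + K) (N(K) = (K + 15/2)/(K - 4) = (15/2 + K)/(-4 + K))
H(Z, b) = 83/10 (H(Z, b) = 7 - (15/2 - 1)/(-4 - 1) = 7 - 13/((-5)*2) = 7 - (-1)*13/(5*2) = 7 - 1*(-13/10) = 7 + 13/10 = 83/10)
B(c, t) = 2*t/(83/10 + c) (B(c, t) = (t + t)/(c + 83/10) = (2*t)/(83/10 + c) = 2*t/(83/10 + c))
424 - B(-21, 21) = 424 - 20*21/(83 + 10*(-21)) = 424 - 20*21/(83 - 210) = 424 - 20*21/(-127) = 424 - 20*21*(-1)/127 = 424 - 1*(-420/127) = 424 + 420/127 = 54268/127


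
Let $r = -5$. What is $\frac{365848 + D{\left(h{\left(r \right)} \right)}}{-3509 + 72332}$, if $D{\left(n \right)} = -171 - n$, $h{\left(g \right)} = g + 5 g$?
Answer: $\frac{365707}{68823} \approx 5.3137$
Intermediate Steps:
$h{\left(g \right)} = 6 g$
$\frac{365848 + D{\left(h{\left(r \right)} \right)}}{-3509 + 72332} = \frac{365848 - \left(171 + 6 \left(-5\right)\right)}{-3509 + 72332} = \frac{365848 - 141}{68823} = \left(365848 + \left(-171 + 30\right)\right) \frac{1}{68823} = \left(365848 - 141\right) \frac{1}{68823} = 365707 \cdot \frac{1}{68823} = \frac{365707}{68823}$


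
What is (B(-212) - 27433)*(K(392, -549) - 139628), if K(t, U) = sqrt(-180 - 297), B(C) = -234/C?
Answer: 203003822734/53 - 8723343*I*sqrt(53)/106 ≈ 3.8303e+9 - 5.9912e+5*I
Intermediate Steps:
K(t, U) = 3*I*sqrt(53) (K(t, U) = sqrt(-477) = 3*I*sqrt(53))
(B(-212) - 27433)*(K(392, -549) - 139628) = (-234/(-212) - 27433)*(3*I*sqrt(53) - 139628) = (-234*(-1/212) - 27433)*(-139628 + 3*I*sqrt(53)) = (117/106 - 27433)*(-139628 + 3*I*sqrt(53)) = -2907781*(-139628 + 3*I*sqrt(53))/106 = 203003822734/53 - 8723343*I*sqrt(53)/106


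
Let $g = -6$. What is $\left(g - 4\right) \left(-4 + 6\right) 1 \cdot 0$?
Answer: $0$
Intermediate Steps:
$\left(g - 4\right) \left(-4 + 6\right) 1 \cdot 0 = \left(-6 - 4\right) \left(-4 + 6\right) 1 \cdot 0 = - 10 \cdot 2 \cdot 1 \cdot 0 = \left(-10\right) 2 \cdot 0 = \left(-20\right) 0 = 0$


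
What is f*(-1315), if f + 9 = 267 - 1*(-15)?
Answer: -358995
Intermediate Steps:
f = 273 (f = -9 + (267 - 1*(-15)) = -9 + (267 + 15) = -9 + 282 = 273)
f*(-1315) = 273*(-1315) = -358995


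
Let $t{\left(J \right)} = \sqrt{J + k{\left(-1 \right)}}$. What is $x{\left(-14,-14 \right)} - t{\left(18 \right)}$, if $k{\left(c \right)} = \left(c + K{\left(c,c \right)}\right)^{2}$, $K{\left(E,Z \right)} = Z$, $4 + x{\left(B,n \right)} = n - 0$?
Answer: $-18 - \sqrt{22} \approx -22.69$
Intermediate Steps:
$x{\left(B,n \right)} = -4 + n$ ($x{\left(B,n \right)} = -4 + \left(n - 0\right) = -4 + \left(n + 0\right) = -4 + n$)
$k{\left(c \right)} = 4 c^{2}$ ($k{\left(c \right)} = \left(c + c\right)^{2} = \left(2 c\right)^{2} = 4 c^{2}$)
$t{\left(J \right)} = \sqrt{4 + J}$ ($t{\left(J \right)} = \sqrt{J + 4 \left(-1\right)^{2}} = \sqrt{J + 4 \cdot 1} = \sqrt{J + 4} = \sqrt{4 + J}$)
$x{\left(-14,-14 \right)} - t{\left(18 \right)} = \left(-4 - 14\right) - \sqrt{4 + 18} = -18 - \sqrt{22}$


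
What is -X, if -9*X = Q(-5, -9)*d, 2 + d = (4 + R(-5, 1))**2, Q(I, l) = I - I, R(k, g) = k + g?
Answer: 0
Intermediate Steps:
R(k, g) = g + k
Q(I, l) = 0
d = -2 (d = -2 + (4 + (1 - 5))**2 = -2 + (4 - 4)**2 = -2 + 0**2 = -2 + 0 = -2)
X = 0 (X = -0*(-2) = -1/9*0 = 0)
-X = -1*0 = 0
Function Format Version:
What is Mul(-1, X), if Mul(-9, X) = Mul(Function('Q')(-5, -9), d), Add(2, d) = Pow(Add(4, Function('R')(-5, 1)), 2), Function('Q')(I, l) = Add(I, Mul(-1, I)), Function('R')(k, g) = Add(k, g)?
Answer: 0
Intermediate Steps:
Function('R')(k, g) = Add(g, k)
Function('Q')(I, l) = 0
d = -2 (d = Add(-2, Pow(Add(4, Add(1, -5)), 2)) = Add(-2, Pow(Add(4, -4), 2)) = Add(-2, Pow(0, 2)) = Add(-2, 0) = -2)
X = 0 (X = Mul(Rational(-1, 9), Mul(0, -2)) = Mul(Rational(-1, 9), 0) = 0)
Mul(-1, X) = Mul(-1, 0) = 0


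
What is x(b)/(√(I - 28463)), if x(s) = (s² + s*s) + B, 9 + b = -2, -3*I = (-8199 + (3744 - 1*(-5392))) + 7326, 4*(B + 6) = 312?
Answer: -157*I*√70239/23413 ≈ -1.7772*I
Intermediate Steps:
B = 72 (B = -6 + (¼)*312 = -6 + 78 = 72)
I = -8263/3 (I = -((-8199 + (3744 - 1*(-5392))) + 7326)/3 = -((-8199 + (3744 + 5392)) + 7326)/3 = -((-8199 + 9136) + 7326)/3 = -(937 + 7326)/3 = -⅓*8263 = -8263/3 ≈ -2754.3)
b = -11 (b = -9 - 2 = -11)
x(s) = 72 + 2*s² (x(s) = (s² + s*s) + 72 = (s² + s²) + 72 = 2*s² + 72 = 72 + 2*s²)
x(b)/(√(I - 28463)) = (72 + 2*(-11)²)/(√(-8263/3 - 28463)) = (72 + 2*121)/(√(-93652/3)) = (72 + 242)/((2*I*√70239/3)) = 314*(-I*√70239/46826) = -157*I*√70239/23413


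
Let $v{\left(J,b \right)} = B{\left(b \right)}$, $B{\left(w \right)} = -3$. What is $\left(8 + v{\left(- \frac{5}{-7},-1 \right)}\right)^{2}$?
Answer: $25$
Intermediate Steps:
$v{\left(J,b \right)} = -3$
$\left(8 + v{\left(- \frac{5}{-7},-1 \right)}\right)^{2} = \left(8 - 3\right)^{2} = 5^{2} = 25$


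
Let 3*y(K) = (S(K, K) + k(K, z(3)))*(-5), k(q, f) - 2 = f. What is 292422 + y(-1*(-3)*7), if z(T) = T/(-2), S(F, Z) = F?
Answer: 1754317/6 ≈ 2.9239e+5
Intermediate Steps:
z(T) = -T/2 (z(T) = T*(-1/2) = -T/2)
k(q, f) = 2 + f
y(K) = -5/6 - 5*K/3 (y(K) = ((K + (2 - 1/2*3))*(-5))/3 = ((K + (2 - 3/2))*(-5))/3 = ((K + 1/2)*(-5))/3 = ((1/2 + K)*(-5))/3 = (-5/2 - 5*K)/3 = -5/6 - 5*K/3)
292422 + y(-1*(-3)*7) = 292422 + (-5/6 - 5*(-1*(-3))*7/3) = 292422 + (-5/6 - 5*7) = 292422 + (-5/6 - 5/3*21) = 292422 + (-5/6 - 35) = 292422 - 215/6 = 1754317/6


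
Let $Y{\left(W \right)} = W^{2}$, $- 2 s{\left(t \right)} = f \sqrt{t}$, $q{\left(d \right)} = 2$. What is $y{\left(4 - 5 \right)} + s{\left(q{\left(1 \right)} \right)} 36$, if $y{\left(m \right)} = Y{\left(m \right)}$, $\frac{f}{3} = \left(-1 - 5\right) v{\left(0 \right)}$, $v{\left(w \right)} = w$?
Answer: $1$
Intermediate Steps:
$f = 0$ ($f = 3 \left(-1 - 5\right) 0 = 3 \left(\left(-6\right) 0\right) = 3 \cdot 0 = 0$)
$s{\left(t \right)} = 0$ ($s{\left(t \right)} = - \frac{0 \sqrt{t}}{2} = \left(- \frac{1}{2}\right) 0 = 0$)
$y{\left(m \right)} = m^{2}$
$y{\left(4 - 5 \right)} + s{\left(q{\left(1 \right)} \right)} 36 = \left(4 - 5\right)^{2} + 0 \cdot 36 = \left(-1\right)^{2} + 0 = 1 + 0 = 1$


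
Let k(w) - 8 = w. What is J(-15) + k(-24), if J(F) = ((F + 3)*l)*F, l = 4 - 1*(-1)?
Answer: 884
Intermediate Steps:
k(w) = 8 + w
l = 5 (l = 4 + 1 = 5)
J(F) = F*(15 + 5*F) (J(F) = ((F + 3)*5)*F = ((3 + F)*5)*F = (15 + 5*F)*F = F*(15 + 5*F))
J(-15) + k(-24) = 5*(-15)*(3 - 15) + (8 - 24) = 5*(-15)*(-12) - 16 = 900 - 16 = 884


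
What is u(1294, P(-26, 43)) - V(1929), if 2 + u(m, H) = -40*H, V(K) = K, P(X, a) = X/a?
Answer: -81993/43 ≈ -1906.8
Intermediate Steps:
u(m, H) = -2 - 40*H
u(1294, P(-26, 43)) - V(1929) = (-2 - (-1040)/43) - 1*1929 = (-2 - (-1040)/43) - 1929 = (-2 - 40*(-26/43)) - 1929 = (-2 + 1040/43) - 1929 = 954/43 - 1929 = -81993/43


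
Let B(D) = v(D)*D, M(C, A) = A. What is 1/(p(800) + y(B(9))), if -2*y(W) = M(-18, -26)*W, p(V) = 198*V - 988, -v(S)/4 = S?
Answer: 1/153200 ≈ 6.5274e-6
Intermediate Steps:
v(S) = -4*S
p(V) = -988 + 198*V
B(D) = -4*D² (B(D) = (-4*D)*D = -4*D²)
y(W) = 13*W (y(W) = -(-13)*W = 13*W)
1/(p(800) + y(B(9))) = 1/((-988 + 198*800) + 13*(-4*9²)) = 1/((-988 + 158400) + 13*(-4*81)) = 1/(157412 + 13*(-324)) = 1/(157412 - 4212) = 1/153200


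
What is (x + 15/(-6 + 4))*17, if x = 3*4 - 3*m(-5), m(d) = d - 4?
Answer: 1071/2 ≈ 535.50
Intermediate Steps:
m(d) = -4 + d
x = 39 (x = 3*4 - 3*(-4 - 5) = 12 - 3*(-9) = 12 + 27 = 39)
(x + 15/(-6 + 4))*17 = (39 + 15/(-6 + 4))*17 = (39 + 15/(-2))*17 = (39 + 15*(-½))*17 = (39 - 15/2)*17 = (63/2)*17 = 1071/2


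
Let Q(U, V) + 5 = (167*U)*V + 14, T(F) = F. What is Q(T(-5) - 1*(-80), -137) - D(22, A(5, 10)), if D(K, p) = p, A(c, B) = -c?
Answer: -1715911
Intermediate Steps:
Q(U, V) = 9 + 167*U*V (Q(U, V) = -5 + ((167*U)*V + 14) = -5 + (167*U*V + 14) = -5 + (14 + 167*U*V) = 9 + 167*U*V)
Q(T(-5) - 1*(-80), -137) - D(22, A(5, 10)) = (9 + 167*(-5 - 1*(-80))*(-137)) - (-1)*5 = (9 + 167*(-5 + 80)*(-137)) - 1*(-5) = (9 + 167*75*(-137)) + 5 = (9 - 1715925) + 5 = -1715916 + 5 = -1715911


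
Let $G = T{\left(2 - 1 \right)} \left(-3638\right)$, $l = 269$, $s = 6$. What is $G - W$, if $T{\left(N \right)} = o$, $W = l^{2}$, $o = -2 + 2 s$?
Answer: $-108741$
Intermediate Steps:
$o = 10$ ($o = -2 + 2 \cdot 6 = -2 + 12 = 10$)
$W = 72361$ ($W = 269^{2} = 72361$)
$T{\left(N \right)} = 10$
$G = -36380$ ($G = 10 \left(-3638\right) = -36380$)
$G - W = -36380 - 72361 = -108741$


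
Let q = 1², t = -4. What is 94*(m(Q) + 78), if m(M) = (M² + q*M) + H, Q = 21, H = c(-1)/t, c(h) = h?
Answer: 101567/2 ≈ 50784.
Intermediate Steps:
H = ¼ (H = -1/(-4) = -1*(-¼) = ¼ ≈ 0.25000)
q = 1
m(M) = ¼ + M + M² (m(M) = (M² + 1*M) + ¼ = (M² + M) + ¼ = (M + M²) + ¼ = ¼ + M + M²)
94*(m(Q) + 78) = 94*((¼ + 21 + 21²) + 78) = 94*((¼ + 21 + 441) + 78) = 94*(1849/4 + 78) = 94*(2161/4) = 101567/2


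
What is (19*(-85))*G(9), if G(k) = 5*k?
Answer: -72675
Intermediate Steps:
(19*(-85))*G(9) = (19*(-85))*(5*9) = -1615*45 = -72675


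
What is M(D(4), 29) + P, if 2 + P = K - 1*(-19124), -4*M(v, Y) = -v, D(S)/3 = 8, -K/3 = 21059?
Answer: -44049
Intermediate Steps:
K = -63177 (K = -3*21059 = -63177)
D(S) = 24 (D(S) = 3*8 = 24)
M(v, Y) = v/4 (M(v, Y) = -(-1)*v/4 = v/4)
P = -44055 (P = -2 + (-63177 - 1*(-19124)) = -2 + (-63177 + 19124) = -2 - 44053 = -44055)
M(D(4), 29) + P = (¼)*24 - 44055 = 6 - 44055 = -44049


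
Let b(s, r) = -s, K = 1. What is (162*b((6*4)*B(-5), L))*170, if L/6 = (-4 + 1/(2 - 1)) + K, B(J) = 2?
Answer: -1321920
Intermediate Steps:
L = -12 (L = 6*((-4 + 1/(2 - 1)) + 1) = 6*((-4 + 1/1) + 1) = 6*((-4 + 1) + 1) = 6*(-3 + 1) = 6*(-2) = -12)
(162*b((6*4)*B(-5), L))*170 = (162*(-6*4*2))*170 = (162*(-24*2))*170 = (162*(-1*48))*170 = (162*(-48))*170 = -7776*170 = -1321920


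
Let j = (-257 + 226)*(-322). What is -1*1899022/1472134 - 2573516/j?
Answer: -41386048269/159726539 ≈ -259.11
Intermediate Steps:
j = 9982 (j = -31*(-322) = 9982)
-1*1899022/1472134 - 2573516/j = -1*1899022/1472134 - 2573516/9982 = -1899022*1/1472134 - 2573516*1/9982 = -949511/736067 - 55946/217 = -41386048269/159726539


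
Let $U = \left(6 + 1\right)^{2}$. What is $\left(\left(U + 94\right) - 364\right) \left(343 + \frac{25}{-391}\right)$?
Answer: $- \frac{1743144}{23} \approx -75789.0$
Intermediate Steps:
$U = 49$ ($U = 7^{2} = 49$)
$\left(\left(U + 94\right) - 364\right) \left(343 + \frac{25}{-391}\right) = \left(\left(49 + 94\right) - 364\right) \left(343 + \frac{25}{-391}\right) = \left(143 - 364\right) \left(343 + 25 \left(- \frac{1}{391}\right)\right) = - 221 \left(343 - \frac{25}{391}\right) = \left(-221\right) \frac{134088}{391} = - \frac{1743144}{23}$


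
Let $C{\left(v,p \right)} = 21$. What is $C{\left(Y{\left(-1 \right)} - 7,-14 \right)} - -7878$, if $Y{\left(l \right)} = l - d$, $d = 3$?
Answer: $7899$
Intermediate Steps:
$Y{\left(l \right)} = -3 + l$ ($Y{\left(l \right)} = l - 3 = -3 + l$)
$C{\left(Y{\left(-1 \right)} - 7,-14 \right)} - -7878 = 21 - -7878 = 21 + 7878 = 7899$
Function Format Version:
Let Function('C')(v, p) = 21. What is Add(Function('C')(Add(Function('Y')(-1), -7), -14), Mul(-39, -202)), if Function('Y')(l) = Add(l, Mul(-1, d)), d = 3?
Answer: 7899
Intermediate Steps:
Function('Y')(l) = Add(-3, l) (Function('Y')(l) = Add(l, Mul(-1, 3)) = Add(l, -3) = Add(-3, l))
Add(Function('C')(Add(Function('Y')(-1), -7), -14), Mul(-39, -202)) = Add(21, Mul(-39, -202)) = Add(21, 7878) = 7899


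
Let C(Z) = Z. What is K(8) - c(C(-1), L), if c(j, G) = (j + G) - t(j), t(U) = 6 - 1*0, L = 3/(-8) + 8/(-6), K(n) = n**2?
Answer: 1745/24 ≈ 72.708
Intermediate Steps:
L = -41/24 (L = 3*(-1/8) + 8*(-1/6) = -3/8 - 4/3 = -41/24 ≈ -1.7083)
t(U) = 6 (t(U) = 6 + 0 = 6)
c(j, G) = -6 + G + j (c(j, G) = (j + G) - 1*6 = (G + j) - 6 = -6 + G + j)
K(8) - c(C(-1), L) = 8**2 - (-6 - 41/24 - 1) = 64 - 1*(-209/24) = 64 + 209/24 = 1745/24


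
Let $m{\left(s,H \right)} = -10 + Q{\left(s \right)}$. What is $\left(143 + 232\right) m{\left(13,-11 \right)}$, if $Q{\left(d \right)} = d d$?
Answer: $59625$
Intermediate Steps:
$Q{\left(d \right)} = d^{2}$
$m{\left(s,H \right)} = -10 + s^{2}$
$\left(143 + 232\right) m{\left(13,-11 \right)} = \left(143 + 232\right) \left(-10 + 13^{2}\right) = 375 \left(-10 + 169\right) = 375 \cdot 159 = 59625$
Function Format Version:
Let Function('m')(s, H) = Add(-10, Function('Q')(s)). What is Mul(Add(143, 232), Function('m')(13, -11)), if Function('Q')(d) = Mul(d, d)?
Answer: 59625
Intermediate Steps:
Function('Q')(d) = Pow(d, 2)
Function('m')(s, H) = Add(-10, Pow(s, 2))
Mul(Add(143, 232), Function('m')(13, -11)) = Mul(Add(143, 232), Add(-10, Pow(13, 2))) = Mul(375, Add(-10, 169)) = Mul(375, 159) = 59625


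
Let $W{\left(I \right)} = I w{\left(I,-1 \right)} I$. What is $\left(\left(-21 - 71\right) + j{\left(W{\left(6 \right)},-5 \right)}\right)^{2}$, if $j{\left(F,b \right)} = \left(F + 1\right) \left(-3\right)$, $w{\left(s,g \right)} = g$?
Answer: $169$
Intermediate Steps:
$W{\left(I \right)} = - I^{2}$ ($W{\left(I \right)} = I \left(-1\right) I = - I I = - I^{2}$)
$j{\left(F,b \right)} = -3 - 3 F$ ($j{\left(F,b \right)} = \left(1 + F\right) \left(-3\right) = -3 - 3 F$)
$\left(\left(-21 - 71\right) + j{\left(W{\left(6 \right)},-5 \right)}\right)^{2} = \left(\left(-21 - 71\right) - \left(3 + 3 \left(- 6^{2}\right)\right)\right)^{2} = \left(\left(-21 - 71\right) - \left(3 + 3 \left(\left(-1\right) 36\right)\right)\right)^{2} = \left(-92 - -105\right)^{2} = \left(-92 + \left(-3 + 108\right)\right)^{2} = \left(-92 + 105\right)^{2} = 13^{2} = 169$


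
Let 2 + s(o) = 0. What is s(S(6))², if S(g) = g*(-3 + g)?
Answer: 4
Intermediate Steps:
s(o) = -2 (s(o) = -2 + 0 = -2)
s(S(6))² = (-2)² = 4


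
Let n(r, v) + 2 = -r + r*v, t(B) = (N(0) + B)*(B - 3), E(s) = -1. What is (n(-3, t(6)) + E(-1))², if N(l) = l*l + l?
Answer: 2916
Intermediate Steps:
N(l) = l + l² (N(l) = l² + l = l + l²)
t(B) = B*(-3 + B) (t(B) = (0*(1 + 0) + B)*(B - 3) = (0*1 + B)*(-3 + B) = (0 + B)*(-3 + B) = B*(-3 + B))
n(r, v) = -2 - r + r*v (n(r, v) = -2 + (-r + r*v) = -2 - r + r*v)
(n(-3, t(6)) + E(-1))² = ((-2 - 1*(-3) - 18*(-3 + 6)) - 1)² = ((-2 + 3 - 18*3) - 1)² = ((-2 + 3 - 3*18) - 1)² = ((-2 + 3 - 54) - 1)² = (-53 - 1)² = (-54)² = 2916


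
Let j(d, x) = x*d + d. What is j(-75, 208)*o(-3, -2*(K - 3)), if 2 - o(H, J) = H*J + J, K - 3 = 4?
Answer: 219450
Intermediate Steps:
K = 7 (K = 3 + 4 = 7)
j(d, x) = d + d*x (j(d, x) = d*x + d = d + d*x)
o(H, J) = 2 - J - H*J (o(H, J) = 2 - (H*J + J) = 2 - (J + H*J) = 2 + (-J - H*J) = 2 - J - H*J)
j(-75, 208)*o(-3, -2*(K - 3)) = (-75*(1 + 208))*(2 - (-2)*(7 - 3) - 1*(-3)*(-2*(7 - 3))) = (-75*209)*(2 - (-2)*4 - 1*(-3)*(-2*4)) = -15675*(2 - 1*(-8) - 1*(-3)*(-8)) = -15675*(2 + 8 - 24) = -15675*(-14) = 219450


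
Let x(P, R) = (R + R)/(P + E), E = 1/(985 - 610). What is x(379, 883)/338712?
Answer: 110375/8023296952 ≈ 1.3757e-5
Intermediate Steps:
E = 1/375 ≈ 0.0026667
x(P, R) = 2*R/(1/375 + P) (x(P, R) = (R + R)/(P + 1/375) = (2*R)/(1/375 + P) = 2*R/(1/375 + P))
x(379, 883)/338712 = (750*883/(1 + 375*379))/338712 = (750*883/(1 + 142125))*(1/338712) = (750*883/142126)*(1/338712) = (750*883*(1/142126))*(1/338712) = (331125/71063)*(1/338712) = 110375/8023296952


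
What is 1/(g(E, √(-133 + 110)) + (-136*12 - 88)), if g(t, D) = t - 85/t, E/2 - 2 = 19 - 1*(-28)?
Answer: -98/159041 ≈ -0.00061619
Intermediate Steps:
E = 98 (E = 4 + 2*(19 - 1*(-28)) = 4 + 2*(19 + 28) = 4 + 2*47 = 4 + 94 = 98)
1/(g(E, √(-133 + 110)) + (-136*12 - 88)) = 1/((98 - 85/98) + (-136*12 - 88)) = 1/((98 - 85*1/98) + (-1632 - 88)) = 1/((98 - 85/98) - 1720) = 1/(9519/98 - 1720) = 1/(-159041/98) = -98/159041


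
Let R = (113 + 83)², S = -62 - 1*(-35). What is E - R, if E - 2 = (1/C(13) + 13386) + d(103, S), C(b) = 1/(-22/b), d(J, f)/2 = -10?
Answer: -325646/13 ≈ -25050.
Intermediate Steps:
S = -27 (S = -62 + 35 = -27)
d(J, f) = -20 (d(J, f) = 2*(-10) = -20)
C(b) = -b/22
E = 173762/13 (E = 2 + ((1/(-1/22*13) + 13386) - 20) = 2 + ((1/(-13/22) + 13386) - 20) = 2 + ((-22/13 + 13386) - 20) = 2 + (173996/13 - 20) = 2 + 173736/13 = 173762/13 ≈ 13366.)
R = 38416 (R = 196² = 38416)
E - R = 173762/13 - 1*38416 = 173762/13 - 38416 = -325646/13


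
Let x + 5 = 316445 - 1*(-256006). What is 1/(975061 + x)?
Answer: 1/1547507 ≈ 6.4620e-7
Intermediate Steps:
x = 572446 (x = -5 + (316445 - 1*(-256006)) = -5 + (316445 + 256006) = -5 + 572451 = 572446)
1/(975061 + x) = 1/(975061 + 572446) = 1/1547507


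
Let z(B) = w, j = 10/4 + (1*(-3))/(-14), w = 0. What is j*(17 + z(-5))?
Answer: 323/7 ≈ 46.143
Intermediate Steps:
j = 19/7 (j = 10*(¼) - 3*(-1/14) = 5/2 + 3/14 = 19/7 ≈ 2.7143)
z(B) = 0
j*(17 + z(-5)) = 19*(17 + 0)/7 = (19/7)*17 = 323/7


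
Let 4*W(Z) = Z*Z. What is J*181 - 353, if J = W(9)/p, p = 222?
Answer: -99601/296 ≈ -336.49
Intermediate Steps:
W(Z) = Z**2/4 (W(Z) = (Z*Z)/4 = Z**2/4)
J = 27/296 (J = ((1/4)*9**2)/222 = ((1/4)*81)*(1/222) = (81/4)*(1/222) = 27/296 ≈ 0.091216)
J*181 - 353 = (27/296)*181 - 353 = 4887/296 - 353 = -99601/296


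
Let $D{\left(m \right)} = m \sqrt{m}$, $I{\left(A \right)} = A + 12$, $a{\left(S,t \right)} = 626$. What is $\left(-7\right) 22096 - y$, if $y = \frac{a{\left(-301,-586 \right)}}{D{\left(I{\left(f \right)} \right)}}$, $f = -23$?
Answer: $-154672 - \frac{626 i \sqrt{11}}{121} \approx -1.5467 \cdot 10^{5} - 17.159 i$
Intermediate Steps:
$I{\left(A \right)} = 12 + A$
$D{\left(m \right)} = m^{\frac{3}{2}}$
$y = \frac{626 i \sqrt{11}}{121}$ ($y = \frac{626}{\left(12 - 23\right)^{\frac{3}{2}}} = \frac{626}{\left(-11\right)^{\frac{3}{2}}} = \frac{626}{\left(-11\right) i \sqrt{11}} = 626 \frac{i \sqrt{11}}{121} = \frac{626 i \sqrt{11}}{121} \approx 17.159 i$)
$\left(-7\right) 22096 - y = \left(-7\right) 22096 - \frac{626 i \sqrt{11}}{121} = -154672 - \frac{626 i \sqrt{11}}{121}$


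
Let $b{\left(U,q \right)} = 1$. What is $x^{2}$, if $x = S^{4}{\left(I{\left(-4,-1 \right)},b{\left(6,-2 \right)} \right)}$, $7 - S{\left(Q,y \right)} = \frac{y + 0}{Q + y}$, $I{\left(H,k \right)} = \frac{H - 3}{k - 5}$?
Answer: $\frac{2724905250390625}{815730721} \approx 3.3404 \cdot 10^{6}$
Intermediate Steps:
$I{\left(H,k \right)} = \frac{-3 + H}{-5 + k}$
$S{\left(Q,y \right)} = 7 - \frac{y}{Q + y}$ ($S{\left(Q,y \right)} = 7 - \frac{y + 0}{Q + y} = 7 - \frac{y}{Q + y}$)
$x = \frac{52200625}{28561}$ ($x = \left(\frac{6 \cdot 1 + 7 \frac{-3 - 4}{-5 - 1}}{\frac{-3 - 4}{-5 - 1} + 1}\right)^{4} = \left(\frac{6 + 7 \frac{1}{-6} \left(-7\right)}{\frac{1}{-6} \left(-7\right) + 1}\right)^{4} = \left(\frac{6 + 7 \left(\left(- \frac{1}{6}\right) \left(-7\right)\right)}{\left(- \frac{1}{6}\right) \left(-7\right) + 1}\right)^{4} = \left(\frac{6 + 7 \cdot \frac{7}{6}}{\frac{7}{6} + 1}\right)^{4} = \left(\frac{6 + \frac{49}{6}}{\frac{13}{6}}\right)^{4} = \left(\frac{6}{13} \cdot \frac{85}{6}\right)^{4} = \left(\frac{85}{13}\right)^{4} = \frac{52200625}{28561} \approx 1827.7$)
$x^{2} = \left(\frac{52200625}{28561}\right)^{2} = \frac{2724905250390625}{815730721}$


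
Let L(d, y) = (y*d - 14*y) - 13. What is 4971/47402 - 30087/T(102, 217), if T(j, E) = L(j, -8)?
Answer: 476582727/11329078 ≈ 42.067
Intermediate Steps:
L(d, y) = -13 - 14*y + d*y (L(d, y) = (d*y - 14*y) - 13 = (-14*y + d*y) - 13 = -13 - 14*y + d*y)
T(j, E) = 99 - 8*j (T(j, E) = -13 - 14*(-8) + j*(-8) = -13 + 112 - 8*j = 99 - 8*j)
4971/47402 - 30087/T(102, 217) = 4971/47402 - 30087/(99 - 8*102) = 4971*(1/47402) - 30087/(99 - 816) = 4971/47402 - 30087/(-717) = 4971/47402 - 30087*(-1/717) = 4971/47402 + 10029/239 = 476582727/11329078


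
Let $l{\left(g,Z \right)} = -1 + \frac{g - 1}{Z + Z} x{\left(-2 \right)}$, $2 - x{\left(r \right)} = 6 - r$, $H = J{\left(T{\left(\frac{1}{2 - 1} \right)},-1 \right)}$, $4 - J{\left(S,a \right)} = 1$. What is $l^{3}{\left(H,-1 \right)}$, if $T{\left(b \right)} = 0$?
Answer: $125$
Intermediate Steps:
$J{\left(S,a \right)} = 3$ ($J{\left(S,a \right)} = 4 - 1 = 3$)
$H = 3$
$x{\left(r \right)} = -4 + r$ ($x{\left(r \right)} = 2 - \left(6 - r\right) = 2 + \left(-6 + r\right) = -4 + r$)
$l{\left(g,Z \right)} = -1 - \frac{3 \left(-1 + g\right)}{Z}$ ($l{\left(g,Z \right)} = -1 + \frac{g - 1}{Z + Z} \left(-4 - 2\right) = -1 + \frac{-1 + g}{2 Z} \left(-6\right) = -1 - \frac{3 \left(-1 + g\right)}{Z}$)
$l^{3}{\left(H,-1 \right)} = \left(\frac{3 - -1 - 9}{-1}\right)^{3} = \left(- (3 + 1 - 9)\right)^{3} = \left(\left(-1\right) \left(-5\right)\right)^{3} = 5^{3} = 125$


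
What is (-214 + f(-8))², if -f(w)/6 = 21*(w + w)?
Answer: 3247204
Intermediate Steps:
f(w) = -252*w (f(w) = -126*(w + w) = -126*2*w = -252*w)
(-214 + f(-8))² = (-214 - 252*(-8))² = (-214 + 2016)² = 1802² = 3247204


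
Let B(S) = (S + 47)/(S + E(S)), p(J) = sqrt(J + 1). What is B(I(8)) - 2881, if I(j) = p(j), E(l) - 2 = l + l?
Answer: -31641/11 ≈ -2876.5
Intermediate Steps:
p(J) = sqrt(1 + J)
E(l) = 2 + 2*l (E(l) = 2 + (l + l) = 2 + 2*l)
I(j) = sqrt(1 + j)
B(S) = (47 + S)/(2 + 3*S) (B(S) = (S + 47)/(S + (2 + 2*S)) = (47 + S)/(2 + 3*S))
B(I(8)) - 2881 = (47 + sqrt(1 + 8))/(2 + 3*sqrt(1 + 8)) - 2881 = (47 + sqrt(9))/(2 + 3*sqrt(9)) - 2881 = (47 + 3)/(2 + 3*3) - 2881 = 50/(2 + 9) - 2881 = 50/11 - 2881 = -31641/11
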